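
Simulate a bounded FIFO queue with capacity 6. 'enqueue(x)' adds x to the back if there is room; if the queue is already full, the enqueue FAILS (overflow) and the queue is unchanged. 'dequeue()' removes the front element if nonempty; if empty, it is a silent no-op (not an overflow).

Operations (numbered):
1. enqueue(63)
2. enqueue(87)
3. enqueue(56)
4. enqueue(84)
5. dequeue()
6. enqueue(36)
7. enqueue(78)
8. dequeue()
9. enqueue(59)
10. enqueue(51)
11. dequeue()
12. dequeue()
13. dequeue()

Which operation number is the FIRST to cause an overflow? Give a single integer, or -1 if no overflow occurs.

Answer: -1

Derivation:
1. enqueue(63): size=1
2. enqueue(87): size=2
3. enqueue(56): size=3
4. enqueue(84): size=4
5. dequeue(): size=3
6. enqueue(36): size=4
7. enqueue(78): size=5
8. dequeue(): size=4
9. enqueue(59): size=5
10. enqueue(51): size=6
11. dequeue(): size=5
12. dequeue(): size=4
13. dequeue(): size=3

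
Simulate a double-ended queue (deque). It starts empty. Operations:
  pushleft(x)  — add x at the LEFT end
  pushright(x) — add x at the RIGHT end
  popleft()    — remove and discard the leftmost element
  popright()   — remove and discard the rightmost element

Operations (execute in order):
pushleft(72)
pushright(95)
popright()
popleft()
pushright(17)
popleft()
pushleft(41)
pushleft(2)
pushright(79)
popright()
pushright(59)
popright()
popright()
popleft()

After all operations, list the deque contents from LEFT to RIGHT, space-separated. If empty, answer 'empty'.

pushleft(72): [72]
pushright(95): [72, 95]
popright(): [72]
popleft(): []
pushright(17): [17]
popleft(): []
pushleft(41): [41]
pushleft(2): [2, 41]
pushright(79): [2, 41, 79]
popright(): [2, 41]
pushright(59): [2, 41, 59]
popright(): [2, 41]
popright(): [2]
popleft(): []

Answer: empty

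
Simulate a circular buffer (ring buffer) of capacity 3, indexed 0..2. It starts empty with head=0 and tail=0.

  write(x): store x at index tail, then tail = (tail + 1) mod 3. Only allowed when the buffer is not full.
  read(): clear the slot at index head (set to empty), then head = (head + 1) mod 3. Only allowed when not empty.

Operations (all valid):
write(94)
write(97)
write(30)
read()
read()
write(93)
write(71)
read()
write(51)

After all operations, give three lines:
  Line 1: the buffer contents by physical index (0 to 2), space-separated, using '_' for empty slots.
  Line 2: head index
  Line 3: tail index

write(94): buf=[94 _ _], head=0, tail=1, size=1
write(97): buf=[94 97 _], head=0, tail=2, size=2
write(30): buf=[94 97 30], head=0, tail=0, size=3
read(): buf=[_ 97 30], head=1, tail=0, size=2
read(): buf=[_ _ 30], head=2, tail=0, size=1
write(93): buf=[93 _ 30], head=2, tail=1, size=2
write(71): buf=[93 71 30], head=2, tail=2, size=3
read(): buf=[93 71 _], head=0, tail=2, size=2
write(51): buf=[93 71 51], head=0, tail=0, size=3

Answer: 93 71 51
0
0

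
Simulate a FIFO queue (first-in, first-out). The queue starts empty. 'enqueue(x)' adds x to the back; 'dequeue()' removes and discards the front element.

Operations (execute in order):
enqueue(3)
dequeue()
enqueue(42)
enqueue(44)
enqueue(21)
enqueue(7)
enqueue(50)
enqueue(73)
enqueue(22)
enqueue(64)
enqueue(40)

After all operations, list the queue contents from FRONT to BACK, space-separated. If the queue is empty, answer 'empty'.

Answer: 42 44 21 7 50 73 22 64 40

Derivation:
enqueue(3): [3]
dequeue(): []
enqueue(42): [42]
enqueue(44): [42, 44]
enqueue(21): [42, 44, 21]
enqueue(7): [42, 44, 21, 7]
enqueue(50): [42, 44, 21, 7, 50]
enqueue(73): [42, 44, 21, 7, 50, 73]
enqueue(22): [42, 44, 21, 7, 50, 73, 22]
enqueue(64): [42, 44, 21, 7, 50, 73, 22, 64]
enqueue(40): [42, 44, 21, 7, 50, 73, 22, 64, 40]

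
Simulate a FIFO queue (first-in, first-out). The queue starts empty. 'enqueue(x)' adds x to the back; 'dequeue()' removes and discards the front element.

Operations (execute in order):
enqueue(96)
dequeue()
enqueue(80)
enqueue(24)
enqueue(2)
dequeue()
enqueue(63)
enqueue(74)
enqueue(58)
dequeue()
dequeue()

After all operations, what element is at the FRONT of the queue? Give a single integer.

enqueue(96): queue = [96]
dequeue(): queue = []
enqueue(80): queue = [80]
enqueue(24): queue = [80, 24]
enqueue(2): queue = [80, 24, 2]
dequeue(): queue = [24, 2]
enqueue(63): queue = [24, 2, 63]
enqueue(74): queue = [24, 2, 63, 74]
enqueue(58): queue = [24, 2, 63, 74, 58]
dequeue(): queue = [2, 63, 74, 58]
dequeue(): queue = [63, 74, 58]

Answer: 63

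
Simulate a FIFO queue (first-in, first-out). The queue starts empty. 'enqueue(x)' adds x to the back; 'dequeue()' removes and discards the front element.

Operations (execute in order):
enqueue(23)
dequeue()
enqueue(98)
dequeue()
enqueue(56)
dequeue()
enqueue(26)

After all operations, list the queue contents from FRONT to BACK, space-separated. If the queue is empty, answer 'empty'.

Answer: 26

Derivation:
enqueue(23): [23]
dequeue(): []
enqueue(98): [98]
dequeue(): []
enqueue(56): [56]
dequeue(): []
enqueue(26): [26]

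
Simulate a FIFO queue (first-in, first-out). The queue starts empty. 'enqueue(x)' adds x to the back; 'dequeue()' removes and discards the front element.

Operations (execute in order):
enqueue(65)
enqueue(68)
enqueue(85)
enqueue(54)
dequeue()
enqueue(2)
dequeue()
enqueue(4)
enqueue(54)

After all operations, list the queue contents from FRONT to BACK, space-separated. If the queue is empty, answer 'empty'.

Answer: 85 54 2 4 54

Derivation:
enqueue(65): [65]
enqueue(68): [65, 68]
enqueue(85): [65, 68, 85]
enqueue(54): [65, 68, 85, 54]
dequeue(): [68, 85, 54]
enqueue(2): [68, 85, 54, 2]
dequeue(): [85, 54, 2]
enqueue(4): [85, 54, 2, 4]
enqueue(54): [85, 54, 2, 4, 54]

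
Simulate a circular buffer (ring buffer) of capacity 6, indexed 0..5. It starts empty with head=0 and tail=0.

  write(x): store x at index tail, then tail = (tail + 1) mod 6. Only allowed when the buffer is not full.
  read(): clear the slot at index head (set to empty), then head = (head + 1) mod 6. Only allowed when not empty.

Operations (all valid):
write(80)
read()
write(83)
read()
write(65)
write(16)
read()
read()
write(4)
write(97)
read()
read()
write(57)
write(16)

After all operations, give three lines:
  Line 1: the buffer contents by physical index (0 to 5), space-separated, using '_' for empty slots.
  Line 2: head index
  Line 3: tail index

write(80): buf=[80 _ _ _ _ _], head=0, tail=1, size=1
read(): buf=[_ _ _ _ _ _], head=1, tail=1, size=0
write(83): buf=[_ 83 _ _ _ _], head=1, tail=2, size=1
read(): buf=[_ _ _ _ _ _], head=2, tail=2, size=0
write(65): buf=[_ _ 65 _ _ _], head=2, tail=3, size=1
write(16): buf=[_ _ 65 16 _ _], head=2, tail=4, size=2
read(): buf=[_ _ _ 16 _ _], head=3, tail=4, size=1
read(): buf=[_ _ _ _ _ _], head=4, tail=4, size=0
write(4): buf=[_ _ _ _ 4 _], head=4, tail=5, size=1
write(97): buf=[_ _ _ _ 4 97], head=4, tail=0, size=2
read(): buf=[_ _ _ _ _ 97], head=5, tail=0, size=1
read(): buf=[_ _ _ _ _ _], head=0, tail=0, size=0
write(57): buf=[57 _ _ _ _ _], head=0, tail=1, size=1
write(16): buf=[57 16 _ _ _ _], head=0, tail=2, size=2

Answer: 57 16 _ _ _ _
0
2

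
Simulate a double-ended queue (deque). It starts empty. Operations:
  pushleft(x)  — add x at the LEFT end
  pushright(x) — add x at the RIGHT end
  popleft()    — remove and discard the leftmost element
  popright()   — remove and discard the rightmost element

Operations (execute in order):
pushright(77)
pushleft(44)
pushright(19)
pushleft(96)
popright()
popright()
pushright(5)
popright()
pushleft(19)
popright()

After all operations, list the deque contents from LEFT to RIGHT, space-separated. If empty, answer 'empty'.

Answer: 19 96

Derivation:
pushright(77): [77]
pushleft(44): [44, 77]
pushright(19): [44, 77, 19]
pushleft(96): [96, 44, 77, 19]
popright(): [96, 44, 77]
popright(): [96, 44]
pushright(5): [96, 44, 5]
popright(): [96, 44]
pushleft(19): [19, 96, 44]
popright(): [19, 96]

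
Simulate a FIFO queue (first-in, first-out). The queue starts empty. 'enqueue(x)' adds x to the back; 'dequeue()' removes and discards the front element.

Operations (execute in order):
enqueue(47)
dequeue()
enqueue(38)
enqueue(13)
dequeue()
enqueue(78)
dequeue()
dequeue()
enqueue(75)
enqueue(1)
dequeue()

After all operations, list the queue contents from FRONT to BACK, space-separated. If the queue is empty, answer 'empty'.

Answer: 1

Derivation:
enqueue(47): [47]
dequeue(): []
enqueue(38): [38]
enqueue(13): [38, 13]
dequeue(): [13]
enqueue(78): [13, 78]
dequeue(): [78]
dequeue(): []
enqueue(75): [75]
enqueue(1): [75, 1]
dequeue(): [1]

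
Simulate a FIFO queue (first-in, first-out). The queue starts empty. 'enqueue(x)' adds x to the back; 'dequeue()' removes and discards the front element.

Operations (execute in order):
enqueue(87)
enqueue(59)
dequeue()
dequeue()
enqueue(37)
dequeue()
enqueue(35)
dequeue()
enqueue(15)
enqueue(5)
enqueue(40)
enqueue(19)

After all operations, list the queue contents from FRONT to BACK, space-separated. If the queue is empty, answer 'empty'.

enqueue(87): [87]
enqueue(59): [87, 59]
dequeue(): [59]
dequeue(): []
enqueue(37): [37]
dequeue(): []
enqueue(35): [35]
dequeue(): []
enqueue(15): [15]
enqueue(5): [15, 5]
enqueue(40): [15, 5, 40]
enqueue(19): [15, 5, 40, 19]

Answer: 15 5 40 19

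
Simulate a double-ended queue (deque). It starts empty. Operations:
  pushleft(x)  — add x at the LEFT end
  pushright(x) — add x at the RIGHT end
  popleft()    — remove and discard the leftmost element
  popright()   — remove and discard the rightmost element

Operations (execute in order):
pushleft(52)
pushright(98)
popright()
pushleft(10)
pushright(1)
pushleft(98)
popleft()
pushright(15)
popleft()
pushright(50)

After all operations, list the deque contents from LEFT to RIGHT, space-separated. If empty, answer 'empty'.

pushleft(52): [52]
pushright(98): [52, 98]
popright(): [52]
pushleft(10): [10, 52]
pushright(1): [10, 52, 1]
pushleft(98): [98, 10, 52, 1]
popleft(): [10, 52, 1]
pushright(15): [10, 52, 1, 15]
popleft(): [52, 1, 15]
pushright(50): [52, 1, 15, 50]

Answer: 52 1 15 50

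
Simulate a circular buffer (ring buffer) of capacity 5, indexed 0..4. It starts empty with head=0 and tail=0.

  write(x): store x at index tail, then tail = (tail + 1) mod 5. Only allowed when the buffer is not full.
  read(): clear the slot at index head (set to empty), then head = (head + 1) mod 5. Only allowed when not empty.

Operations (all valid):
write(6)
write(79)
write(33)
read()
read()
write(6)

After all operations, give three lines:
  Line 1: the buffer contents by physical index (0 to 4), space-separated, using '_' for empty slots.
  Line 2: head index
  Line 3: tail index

write(6): buf=[6 _ _ _ _], head=0, tail=1, size=1
write(79): buf=[6 79 _ _ _], head=0, tail=2, size=2
write(33): buf=[6 79 33 _ _], head=0, tail=3, size=3
read(): buf=[_ 79 33 _ _], head=1, tail=3, size=2
read(): buf=[_ _ 33 _ _], head=2, tail=3, size=1
write(6): buf=[_ _ 33 6 _], head=2, tail=4, size=2

Answer: _ _ 33 6 _
2
4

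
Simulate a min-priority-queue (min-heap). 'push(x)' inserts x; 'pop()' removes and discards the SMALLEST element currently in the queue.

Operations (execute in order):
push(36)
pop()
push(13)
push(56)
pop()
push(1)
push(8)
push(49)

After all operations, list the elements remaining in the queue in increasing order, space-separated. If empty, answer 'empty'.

push(36): heap contents = [36]
pop() → 36: heap contents = []
push(13): heap contents = [13]
push(56): heap contents = [13, 56]
pop() → 13: heap contents = [56]
push(1): heap contents = [1, 56]
push(8): heap contents = [1, 8, 56]
push(49): heap contents = [1, 8, 49, 56]

Answer: 1 8 49 56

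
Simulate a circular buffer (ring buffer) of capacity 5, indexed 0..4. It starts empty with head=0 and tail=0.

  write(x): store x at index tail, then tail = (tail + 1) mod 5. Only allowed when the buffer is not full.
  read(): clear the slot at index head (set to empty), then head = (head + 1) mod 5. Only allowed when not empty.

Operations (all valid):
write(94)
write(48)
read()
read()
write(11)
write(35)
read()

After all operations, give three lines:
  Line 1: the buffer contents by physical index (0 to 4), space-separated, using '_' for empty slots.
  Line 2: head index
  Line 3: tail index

Answer: _ _ _ 35 _
3
4

Derivation:
write(94): buf=[94 _ _ _ _], head=0, tail=1, size=1
write(48): buf=[94 48 _ _ _], head=0, tail=2, size=2
read(): buf=[_ 48 _ _ _], head=1, tail=2, size=1
read(): buf=[_ _ _ _ _], head=2, tail=2, size=0
write(11): buf=[_ _ 11 _ _], head=2, tail=3, size=1
write(35): buf=[_ _ 11 35 _], head=2, tail=4, size=2
read(): buf=[_ _ _ 35 _], head=3, tail=4, size=1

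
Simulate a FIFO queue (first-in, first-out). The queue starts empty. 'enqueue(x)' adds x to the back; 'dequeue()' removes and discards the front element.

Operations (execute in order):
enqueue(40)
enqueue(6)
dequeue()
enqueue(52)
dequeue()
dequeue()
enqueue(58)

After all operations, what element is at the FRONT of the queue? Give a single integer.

Answer: 58

Derivation:
enqueue(40): queue = [40]
enqueue(6): queue = [40, 6]
dequeue(): queue = [6]
enqueue(52): queue = [6, 52]
dequeue(): queue = [52]
dequeue(): queue = []
enqueue(58): queue = [58]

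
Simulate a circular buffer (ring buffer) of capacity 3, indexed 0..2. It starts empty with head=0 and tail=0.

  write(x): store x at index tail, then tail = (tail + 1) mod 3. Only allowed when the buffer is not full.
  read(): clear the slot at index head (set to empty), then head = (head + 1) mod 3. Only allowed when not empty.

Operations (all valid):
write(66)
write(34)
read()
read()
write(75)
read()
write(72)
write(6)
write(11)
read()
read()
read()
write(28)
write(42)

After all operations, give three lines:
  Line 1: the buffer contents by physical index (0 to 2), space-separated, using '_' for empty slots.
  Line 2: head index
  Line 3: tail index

Answer: 28 42 _
0
2

Derivation:
write(66): buf=[66 _ _], head=0, tail=1, size=1
write(34): buf=[66 34 _], head=0, tail=2, size=2
read(): buf=[_ 34 _], head=1, tail=2, size=1
read(): buf=[_ _ _], head=2, tail=2, size=0
write(75): buf=[_ _ 75], head=2, tail=0, size=1
read(): buf=[_ _ _], head=0, tail=0, size=0
write(72): buf=[72 _ _], head=0, tail=1, size=1
write(6): buf=[72 6 _], head=0, tail=2, size=2
write(11): buf=[72 6 11], head=0, tail=0, size=3
read(): buf=[_ 6 11], head=1, tail=0, size=2
read(): buf=[_ _ 11], head=2, tail=0, size=1
read(): buf=[_ _ _], head=0, tail=0, size=0
write(28): buf=[28 _ _], head=0, tail=1, size=1
write(42): buf=[28 42 _], head=0, tail=2, size=2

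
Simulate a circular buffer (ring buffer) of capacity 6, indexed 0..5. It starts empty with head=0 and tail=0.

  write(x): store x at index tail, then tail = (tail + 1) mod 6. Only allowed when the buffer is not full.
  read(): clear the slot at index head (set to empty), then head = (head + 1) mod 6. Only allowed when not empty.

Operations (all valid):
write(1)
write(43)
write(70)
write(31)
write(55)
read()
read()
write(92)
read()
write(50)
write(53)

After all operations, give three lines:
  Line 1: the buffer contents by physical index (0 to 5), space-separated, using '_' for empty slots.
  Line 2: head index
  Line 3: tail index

Answer: 50 53 _ 31 55 92
3
2

Derivation:
write(1): buf=[1 _ _ _ _ _], head=0, tail=1, size=1
write(43): buf=[1 43 _ _ _ _], head=0, tail=2, size=2
write(70): buf=[1 43 70 _ _ _], head=0, tail=3, size=3
write(31): buf=[1 43 70 31 _ _], head=0, tail=4, size=4
write(55): buf=[1 43 70 31 55 _], head=0, tail=5, size=5
read(): buf=[_ 43 70 31 55 _], head=1, tail=5, size=4
read(): buf=[_ _ 70 31 55 _], head=2, tail=5, size=3
write(92): buf=[_ _ 70 31 55 92], head=2, tail=0, size=4
read(): buf=[_ _ _ 31 55 92], head=3, tail=0, size=3
write(50): buf=[50 _ _ 31 55 92], head=3, tail=1, size=4
write(53): buf=[50 53 _ 31 55 92], head=3, tail=2, size=5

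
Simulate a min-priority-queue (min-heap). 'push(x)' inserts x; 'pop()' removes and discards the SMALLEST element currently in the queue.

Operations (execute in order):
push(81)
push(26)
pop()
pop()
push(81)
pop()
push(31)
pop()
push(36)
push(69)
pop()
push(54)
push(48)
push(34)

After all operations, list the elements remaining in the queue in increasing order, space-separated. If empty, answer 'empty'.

push(81): heap contents = [81]
push(26): heap contents = [26, 81]
pop() → 26: heap contents = [81]
pop() → 81: heap contents = []
push(81): heap contents = [81]
pop() → 81: heap contents = []
push(31): heap contents = [31]
pop() → 31: heap contents = []
push(36): heap contents = [36]
push(69): heap contents = [36, 69]
pop() → 36: heap contents = [69]
push(54): heap contents = [54, 69]
push(48): heap contents = [48, 54, 69]
push(34): heap contents = [34, 48, 54, 69]

Answer: 34 48 54 69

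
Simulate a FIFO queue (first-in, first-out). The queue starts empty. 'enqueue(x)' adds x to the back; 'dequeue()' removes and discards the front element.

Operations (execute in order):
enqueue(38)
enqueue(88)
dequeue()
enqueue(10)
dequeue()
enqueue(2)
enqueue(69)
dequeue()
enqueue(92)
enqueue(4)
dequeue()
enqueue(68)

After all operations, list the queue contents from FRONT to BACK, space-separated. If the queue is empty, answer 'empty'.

Answer: 69 92 4 68

Derivation:
enqueue(38): [38]
enqueue(88): [38, 88]
dequeue(): [88]
enqueue(10): [88, 10]
dequeue(): [10]
enqueue(2): [10, 2]
enqueue(69): [10, 2, 69]
dequeue(): [2, 69]
enqueue(92): [2, 69, 92]
enqueue(4): [2, 69, 92, 4]
dequeue(): [69, 92, 4]
enqueue(68): [69, 92, 4, 68]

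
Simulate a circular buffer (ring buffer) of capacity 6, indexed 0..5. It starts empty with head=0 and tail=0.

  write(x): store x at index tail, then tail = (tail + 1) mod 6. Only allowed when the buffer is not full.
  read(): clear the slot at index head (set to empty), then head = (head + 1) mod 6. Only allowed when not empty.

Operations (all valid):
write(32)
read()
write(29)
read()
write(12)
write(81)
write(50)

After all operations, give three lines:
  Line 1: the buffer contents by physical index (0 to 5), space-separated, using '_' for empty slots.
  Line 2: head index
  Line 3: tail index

Answer: _ _ 12 81 50 _
2
5

Derivation:
write(32): buf=[32 _ _ _ _ _], head=0, tail=1, size=1
read(): buf=[_ _ _ _ _ _], head=1, tail=1, size=0
write(29): buf=[_ 29 _ _ _ _], head=1, tail=2, size=1
read(): buf=[_ _ _ _ _ _], head=2, tail=2, size=0
write(12): buf=[_ _ 12 _ _ _], head=2, tail=3, size=1
write(81): buf=[_ _ 12 81 _ _], head=2, tail=4, size=2
write(50): buf=[_ _ 12 81 50 _], head=2, tail=5, size=3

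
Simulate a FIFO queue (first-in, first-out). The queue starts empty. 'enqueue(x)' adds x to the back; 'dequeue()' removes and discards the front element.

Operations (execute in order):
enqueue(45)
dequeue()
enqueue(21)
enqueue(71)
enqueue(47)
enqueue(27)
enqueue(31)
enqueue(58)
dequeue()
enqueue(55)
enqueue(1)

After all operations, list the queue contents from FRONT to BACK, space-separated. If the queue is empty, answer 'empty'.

Answer: 71 47 27 31 58 55 1

Derivation:
enqueue(45): [45]
dequeue(): []
enqueue(21): [21]
enqueue(71): [21, 71]
enqueue(47): [21, 71, 47]
enqueue(27): [21, 71, 47, 27]
enqueue(31): [21, 71, 47, 27, 31]
enqueue(58): [21, 71, 47, 27, 31, 58]
dequeue(): [71, 47, 27, 31, 58]
enqueue(55): [71, 47, 27, 31, 58, 55]
enqueue(1): [71, 47, 27, 31, 58, 55, 1]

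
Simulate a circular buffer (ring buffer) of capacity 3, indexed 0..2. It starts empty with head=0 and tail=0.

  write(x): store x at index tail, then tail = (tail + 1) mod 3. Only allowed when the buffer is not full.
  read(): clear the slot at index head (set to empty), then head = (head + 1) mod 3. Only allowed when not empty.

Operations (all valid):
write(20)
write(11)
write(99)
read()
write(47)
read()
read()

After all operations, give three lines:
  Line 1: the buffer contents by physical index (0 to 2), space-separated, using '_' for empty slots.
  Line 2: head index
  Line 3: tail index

write(20): buf=[20 _ _], head=0, tail=1, size=1
write(11): buf=[20 11 _], head=0, tail=2, size=2
write(99): buf=[20 11 99], head=0, tail=0, size=3
read(): buf=[_ 11 99], head=1, tail=0, size=2
write(47): buf=[47 11 99], head=1, tail=1, size=3
read(): buf=[47 _ 99], head=2, tail=1, size=2
read(): buf=[47 _ _], head=0, tail=1, size=1

Answer: 47 _ _
0
1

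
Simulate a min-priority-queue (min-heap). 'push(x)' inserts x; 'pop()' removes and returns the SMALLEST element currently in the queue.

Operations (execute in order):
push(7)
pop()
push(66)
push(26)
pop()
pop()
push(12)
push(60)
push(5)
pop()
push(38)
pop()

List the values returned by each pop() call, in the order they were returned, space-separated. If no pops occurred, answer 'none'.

Answer: 7 26 66 5 12

Derivation:
push(7): heap contents = [7]
pop() → 7: heap contents = []
push(66): heap contents = [66]
push(26): heap contents = [26, 66]
pop() → 26: heap contents = [66]
pop() → 66: heap contents = []
push(12): heap contents = [12]
push(60): heap contents = [12, 60]
push(5): heap contents = [5, 12, 60]
pop() → 5: heap contents = [12, 60]
push(38): heap contents = [12, 38, 60]
pop() → 12: heap contents = [38, 60]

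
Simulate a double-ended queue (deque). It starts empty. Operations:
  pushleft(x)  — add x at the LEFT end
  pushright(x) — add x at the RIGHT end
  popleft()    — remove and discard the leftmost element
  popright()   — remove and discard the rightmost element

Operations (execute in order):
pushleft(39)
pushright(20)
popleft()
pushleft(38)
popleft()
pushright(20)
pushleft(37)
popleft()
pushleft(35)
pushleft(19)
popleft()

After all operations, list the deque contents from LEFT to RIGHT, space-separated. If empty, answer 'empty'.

Answer: 35 20 20

Derivation:
pushleft(39): [39]
pushright(20): [39, 20]
popleft(): [20]
pushleft(38): [38, 20]
popleft(): [20]
pushright(20): [20, 20]
pushleft(37): [37, 20, 20]
popleft(): [20, 20]
pushleft(35): [35, 20, 20]
pushleft(19): [19, 35, 20, 20]
popleft(): [35, 20, 20]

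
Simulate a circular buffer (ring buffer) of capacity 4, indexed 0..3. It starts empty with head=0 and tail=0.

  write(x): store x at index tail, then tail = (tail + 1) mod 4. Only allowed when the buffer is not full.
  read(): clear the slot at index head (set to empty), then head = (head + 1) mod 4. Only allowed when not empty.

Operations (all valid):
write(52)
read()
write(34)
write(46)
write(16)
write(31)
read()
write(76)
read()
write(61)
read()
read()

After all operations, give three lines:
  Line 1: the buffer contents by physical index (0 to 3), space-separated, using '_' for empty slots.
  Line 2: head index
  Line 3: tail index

write(52): buf=[52 _ _ _], head=0, tail=1, size=1
read(): buf=[_ _ _ _], head=1, tail=1, size=0
write(34): buf=[_ 34 _ _], head=1, tail=2, size=1
write(46): buf=[_ 34 46 _], head=1, tail=3, size=2
write(16): buf=[_ 34 46 16], head=1, tail=0, size=3
write(31): buf=[31 34 46 16], head=1, tail=1, size=4
read(): buf=[31 _ 46 16], head=2, tail=1, size=3
write(76): buf=[31 76 46 16], head=2, tail=2, size=4
read(): buf=[31 76 _ 16], head=3, tail=2, size=3
write(61): buf=[31 76 61 16], head=3, tail=3, size=4
read(): buf=[31 76 61 _], head=0, tail=3, size=3
read(): buf=[_ 76 61 _], head=1, tail=3, size=2

Answer: _ 76 61 _
1
3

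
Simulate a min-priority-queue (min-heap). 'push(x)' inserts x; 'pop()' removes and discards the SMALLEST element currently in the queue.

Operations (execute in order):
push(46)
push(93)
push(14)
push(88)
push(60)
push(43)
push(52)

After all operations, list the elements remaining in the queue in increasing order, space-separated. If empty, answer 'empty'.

Answer: 14 43 46 52 60 88 93

Derivation:
push(46): heap contents = [46]
push(93): heap contents = [46, 93]
push(14): heap contents = [14, 46, 93]
push(88): heap contents = [14, 46, 88, 93]
push(60): heap contents = [14, 46, 60, 88, 93]
push(43): heap contents = [14, 43, 46, 60, 88, 93]
push(52): heap contents = [14, 43, 46, 52, 60, 88, 93]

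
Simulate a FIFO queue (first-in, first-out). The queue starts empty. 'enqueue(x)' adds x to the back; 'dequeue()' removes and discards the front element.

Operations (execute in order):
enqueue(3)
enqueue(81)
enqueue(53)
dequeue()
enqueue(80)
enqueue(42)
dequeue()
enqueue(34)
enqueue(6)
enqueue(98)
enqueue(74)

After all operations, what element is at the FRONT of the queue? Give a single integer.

Answer: 53

Derivation:
enqueue(3): queue = [3]
enqueue(81): queue = [3, 81]
enqueue(53): queue = [3, 81, 53]
dequeue(): queue = [81, 53]
enqueue(80): queue = [81, 53, 80]
enqueue(42): queue = [81, 53, 80, 42]
dequeue(): queue = [53, 80, 42]
enqueue(34): queue = [53, 80, 42, 34]
enqueue(6): queue = [53, 80, 42, 34, 6]
enqueue(98): queue = [53, 80, 42, 34, 6, 98]
enqueue(74): queue = [53, 80, 42, 34, 6, 98, 74]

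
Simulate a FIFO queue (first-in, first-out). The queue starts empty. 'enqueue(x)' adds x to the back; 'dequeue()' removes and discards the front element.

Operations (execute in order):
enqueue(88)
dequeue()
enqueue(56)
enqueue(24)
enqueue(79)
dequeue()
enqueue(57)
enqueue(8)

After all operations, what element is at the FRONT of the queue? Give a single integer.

Answer: 24

Derivation:
enqueue(88): queue = [88]
dequeue(): queue = []
enqueue(56): queue = [56]
enqueue(24): queue = [56, 24]
enqueue(79): queue = [56, 24, 79]
dequeue(): queue = [24, 79]
enqueue(57): queue = [24, 79, 57]
enqueue(8): queue = [24, 79, 57, 8]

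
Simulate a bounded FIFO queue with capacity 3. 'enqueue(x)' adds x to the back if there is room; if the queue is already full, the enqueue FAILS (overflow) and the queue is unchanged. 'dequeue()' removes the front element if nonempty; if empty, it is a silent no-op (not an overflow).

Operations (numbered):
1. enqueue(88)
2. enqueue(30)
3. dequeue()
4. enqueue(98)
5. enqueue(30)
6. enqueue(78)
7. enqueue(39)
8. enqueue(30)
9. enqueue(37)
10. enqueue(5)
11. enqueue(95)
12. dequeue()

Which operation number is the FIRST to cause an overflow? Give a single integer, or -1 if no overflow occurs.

Answer: 6

Derivation:
1. enqueue(88): size=1
2. enqueue(30): size=2
3. dequeue(): size=1
4. enqueue(98): size=2
5. enqueue(30): size=3
6. enqueue(78): size=3=cap → OVERFLOW (fail)
7. enqueue(39): size=3=cap → OVERFLOW (fail)
8. enqueue(30): size=3=cap → OVERFLOW (fail)
9. enqueue(37): size=3=cap → OVERFLOW (fail)
10. enqueue(5): size=3=cap → OVERFLOW (fail)
11. enqueue(95): size=3=cap → OVERFLOW (fail)
12. dequeue(): size=2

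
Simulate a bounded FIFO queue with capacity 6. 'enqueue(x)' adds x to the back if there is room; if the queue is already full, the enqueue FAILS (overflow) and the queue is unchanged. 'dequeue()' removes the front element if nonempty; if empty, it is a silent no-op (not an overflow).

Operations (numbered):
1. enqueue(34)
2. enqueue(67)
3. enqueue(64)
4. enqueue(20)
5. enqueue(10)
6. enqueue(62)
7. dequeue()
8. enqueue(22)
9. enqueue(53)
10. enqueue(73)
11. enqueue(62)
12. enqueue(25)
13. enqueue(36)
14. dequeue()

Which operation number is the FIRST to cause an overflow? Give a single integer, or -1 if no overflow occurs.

Answer: 9

Derivation:
1. enqueue(34): size=1
2. enqueue(67): size=2
3. enqueue(64): size=3
4. enqueue(20): size=4
5. enqueue(10): size=5
6. enqueue(62): size=6
7. dequeue(): size=5
8. enqueue(22): size=6
9. enqueue(53): size=6=cap → OVERFLOW (fail)
10. enqueue(73): size=6=cap → OVERFLOW (fail)
11. enqueue(62): size=6=cap → OVERFLOW (fail)
12. enqueue(25): size=6=cap → OVERFLOW (fail)
13. enqueue(36): size=6=cap → OVERFLOW (fail)
14. dequeue(): size=5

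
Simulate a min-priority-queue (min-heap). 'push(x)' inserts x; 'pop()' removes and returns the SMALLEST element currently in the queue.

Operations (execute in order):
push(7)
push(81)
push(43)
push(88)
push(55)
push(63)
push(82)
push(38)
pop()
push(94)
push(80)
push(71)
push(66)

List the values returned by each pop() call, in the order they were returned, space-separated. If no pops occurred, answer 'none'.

push(7): heap contents = [7]
push(81): heap contents = [7, 81]
push(43): heap contents = [7, 43, 81]
push(88): heap contents = [7, 43, 81, 88]
push(55): heap contents = [7, 43, 55, 81, 88]
push(63): heap contents = [7, 43, 55, 63, 81, 88]
push(82): heap contents = [7, 43, 55, 63, 81, 82, 88]
push(38): heap contents = [7, 38, 43, 55, 63, 81, 82, 88]
pop() → 7: heap contents = [38, 43, 55, 63, 81, 82, 88]
push(94): heap contents = [38, 43, 55, 63, 81, 82, 88, 94]
push(80): heap contents = [38, 43, 55, 63, 80, 81, 82, 88, 94]
push(71): heap contents = [38, 43, 55, 63, 71, 80, 81, 82, 88, 94]
push(66): heap contents = [38, 43, 55, 63, 66, 71, 80, 81, 82, 88, 94]

Answer: 7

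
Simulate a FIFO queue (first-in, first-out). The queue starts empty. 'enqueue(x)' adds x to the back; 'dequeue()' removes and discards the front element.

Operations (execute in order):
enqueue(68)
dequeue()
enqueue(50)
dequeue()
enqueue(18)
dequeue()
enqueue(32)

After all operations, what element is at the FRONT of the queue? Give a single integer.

Answer: 32

Derivation:
enqueue(68): queue = [68]
dequeue(): queue = []
enqueue(50): queue = [50]
dequeue(): queue = []
enqueue(18): queue = [18]
dequeue(): queue = []
enqueue(32): queue = [32]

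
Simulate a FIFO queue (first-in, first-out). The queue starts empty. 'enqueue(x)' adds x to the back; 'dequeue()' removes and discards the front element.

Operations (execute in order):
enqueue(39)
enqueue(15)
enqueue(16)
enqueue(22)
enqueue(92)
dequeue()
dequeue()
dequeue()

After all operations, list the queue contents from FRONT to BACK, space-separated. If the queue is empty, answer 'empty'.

Answer: 22 92

Derivation:
enqueue(39): [39]
enqueue(15): [39, 15]
enqueue(16): [39, 15, 16]
enqueue(22): [39, 15, 16, 22]
enqueue(92): [39, 15, 16, 22, 92]
dequeue(): [15, 16, 22, 92]
dequeue(): [16, 22, 92]
dequeue(): [22, 92]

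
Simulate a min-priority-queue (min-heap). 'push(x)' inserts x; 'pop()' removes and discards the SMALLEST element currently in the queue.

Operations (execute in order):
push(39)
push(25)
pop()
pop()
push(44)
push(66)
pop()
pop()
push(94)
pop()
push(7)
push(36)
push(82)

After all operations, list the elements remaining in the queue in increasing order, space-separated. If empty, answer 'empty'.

push(39): heap contents = [39]
push(25): heap contents = [25, 39]
pop() → 25: heap contents = [39]
pop() → 39: heap contents = []
push(44): heap contents = [44]
push(66): heap contents = [44, 66]
pop() → 44: heap contents = [66]
pop() → 66: heap contents = []
push(94): heap contents = [94]
pop() → 94: heap contents = []
push(7): heap contents = [7]
push(36): heap contents = [7, 36]
push(82): heap contents = [7, 36, 82]

Answer: 7 36 82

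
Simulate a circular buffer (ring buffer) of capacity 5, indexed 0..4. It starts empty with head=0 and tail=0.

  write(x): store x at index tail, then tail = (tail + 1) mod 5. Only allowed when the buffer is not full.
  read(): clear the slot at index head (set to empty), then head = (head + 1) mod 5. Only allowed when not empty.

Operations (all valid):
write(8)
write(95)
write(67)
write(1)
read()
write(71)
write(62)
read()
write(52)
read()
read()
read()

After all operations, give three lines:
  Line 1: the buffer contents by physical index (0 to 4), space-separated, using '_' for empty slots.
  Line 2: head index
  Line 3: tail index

write(8): buf=[8 _ _ _ _], head=0, tail=1, size=1
write(95): buf=[8 95 _ _ _], head=0, tail=2, size=2
write(67): buf=[8 95 67 _ _], head=0, tail=3, size=3
write(1): buf=[8 95 67 1 _], head=0, tail=4, size=4
read(): buf=[_ 95 67 1 _], head=1, tail=4, size=3
write(71): buf=[_ 95 67 1 71], head=1, tail=0, size=4
write(62): buf=[62 95 67 1 71], head=1, tail=1, size=5
read(): buf=[62 _ 67 1 71], head=2, tail=1, size=4
write(52): buf=[62 52 67 1 71], head=2, tail=2, size=5
read(): buf=[62 52 _ 1 71], head=3, tail=2, size=4
read(): buf=[62 52 _ _ 71], head=4, tail=2, size=3
read(): buf=[62 52 _ _ _], head=0, tail=2, size=2

Answer: 62 52 _ _ _
0
2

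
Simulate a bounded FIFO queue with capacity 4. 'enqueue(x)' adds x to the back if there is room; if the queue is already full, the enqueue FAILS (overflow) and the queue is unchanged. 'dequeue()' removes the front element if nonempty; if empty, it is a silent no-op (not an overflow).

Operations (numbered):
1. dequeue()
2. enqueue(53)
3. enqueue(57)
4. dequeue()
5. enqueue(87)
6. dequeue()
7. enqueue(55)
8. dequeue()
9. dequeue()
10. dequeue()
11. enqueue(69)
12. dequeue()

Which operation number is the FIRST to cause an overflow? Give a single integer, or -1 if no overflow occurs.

Answer: -1

Derivation:
1. dequeue(): empty, no-op, size=0
2. enqueue(53): size=1
3. enqueue(57): size=2
4. dequeue(): size=1
5. enqueue(87): size=2
6. dequeue(): size=1
7. enqueue(55): size=2
8. dequeue(): size=1
9. dequeue(): size=0
10. dequeue(): empty, no-op, size=0
11. enqueue(69): size=1
12. dequeue(): size=0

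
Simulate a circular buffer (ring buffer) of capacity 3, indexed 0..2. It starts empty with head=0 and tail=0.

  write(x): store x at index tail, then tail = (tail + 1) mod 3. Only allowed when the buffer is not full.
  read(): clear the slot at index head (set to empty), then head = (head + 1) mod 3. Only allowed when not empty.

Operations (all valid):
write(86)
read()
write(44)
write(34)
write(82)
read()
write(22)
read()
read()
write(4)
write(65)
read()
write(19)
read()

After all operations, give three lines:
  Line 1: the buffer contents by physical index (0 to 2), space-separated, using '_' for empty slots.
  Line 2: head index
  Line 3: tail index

Answer: 65 19 _
0
2

Derivation:
write(86): buf=[86 _ _], head=0, tail=1, size=1
read(): buf=[_ _ _], head=1, tail=1, size=0
write(44): buf=[_ 44 _], head=1, tail=2, size=1
write(34): buf=[_ 44 34], head=1, tail=0, size=2
write(82): buf=[82 44 34], head=1, tail=1, size=3
read(): buf=[82 _ 34], head=2, tail=1, size=2
write(22): buf=[82 22 34], head=2, tail=2, size=3
read(): buf=[82 22 _], head=0, tail=2, size=2
read(): buf=[_ 22 _], head=1, tail=2, size=1
write(4): buf=[_ 22 4], head=1, tail=0, size=2
write(65): buf=[65 22 4], head=1, tail=1, size=3
read(): buf=[65 _ 4], head=2, tail=1, size=2
write(19): buf=[65 19 4], head=2, tail=2, size=3
read(): buf=[65 19 _], head=0, tail=2, size=2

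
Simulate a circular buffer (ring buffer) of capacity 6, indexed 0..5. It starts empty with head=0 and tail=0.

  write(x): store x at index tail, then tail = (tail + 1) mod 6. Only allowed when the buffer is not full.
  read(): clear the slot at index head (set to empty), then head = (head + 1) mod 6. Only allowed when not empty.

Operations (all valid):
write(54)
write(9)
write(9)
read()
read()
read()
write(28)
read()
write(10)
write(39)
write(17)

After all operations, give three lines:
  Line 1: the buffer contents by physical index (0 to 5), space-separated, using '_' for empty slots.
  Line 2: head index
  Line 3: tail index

Answer: 17 _ _ _ 10 39
4
1

Derivation:
write(54): buf=[54 _ _ _ _ _], head=0, tail=1, size=1
write(9): buf=[54 9 _ _ _ _], head=0, tail=2, size=2
write(9): buf=[54 9 9 _ _ _], head=0, tail=3, size=3
read(): buf=[_ 9 9 _ _ _], head=1, tail=3, size=2
read(): buf=[_ _ 9 _ _ _], head=2, tail=3, size=1
read(): buf=[_ _ _ _ _ _], head=3, tail=3, size=0
write(28): buf=[_ _ _ 28 _ _], head=3, tail=4, size=1
read(): buf=[_ _ _ _ _ _], head=4, tail=4, size=0
write(10): buf=[_ _ _ _ 10 _], head=4, tail=5, size=1
write(39): buf=[_ _ _ _ 10 39], head=4, tail=0, size=2
write(17): buf=[17 _ _ _ 10 39], head=4, tail=1, size=3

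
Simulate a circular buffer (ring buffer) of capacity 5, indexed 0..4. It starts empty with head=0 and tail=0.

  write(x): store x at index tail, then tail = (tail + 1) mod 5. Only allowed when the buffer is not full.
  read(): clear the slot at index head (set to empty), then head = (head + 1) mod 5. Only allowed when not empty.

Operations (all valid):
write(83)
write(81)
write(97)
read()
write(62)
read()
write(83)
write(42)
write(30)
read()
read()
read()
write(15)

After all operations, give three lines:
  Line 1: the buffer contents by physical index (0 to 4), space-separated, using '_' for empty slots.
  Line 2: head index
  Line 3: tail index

Answer: 42 30 15 _ _
0
3

Derivation:
write(83): buf=[83 _ _ _ _], head=0, tail=1, size=1
write(81): buf=[83 81 _ _ _], head=0, tail=2, size=2
write(97): buf=[83 81 97 _ _], head=0, tail=3, size=3
read(): buf=[_ 81 97 _ _], head=1, tail=3, size=2
write(62): buf=[_ 81 97 62 _], head=1, tail=4, size=3
read(): buf=[_ _ 97 62 _], head=2, tail=4, size=2
write(83): buf=[_ _ 97 62 83], head=2, tail=0, size=3
write(42): buf=[42 _ 97 62 83], head=2, tail=1, size=4
write(30): buf=[42 30 97 62 83], head=2, tail=2, size=5
read(): buf=[42 30 _ 62 83], head=3, tail=2, size=4
read(): buf=[42 30 _ _ 83], head=4, tail=2, size=3
read(): buf=[42 30 _ _ _], head=0, tail=2, size=2
write(15): buf=[42 30 15 _ _], head=0, tail=3, size=3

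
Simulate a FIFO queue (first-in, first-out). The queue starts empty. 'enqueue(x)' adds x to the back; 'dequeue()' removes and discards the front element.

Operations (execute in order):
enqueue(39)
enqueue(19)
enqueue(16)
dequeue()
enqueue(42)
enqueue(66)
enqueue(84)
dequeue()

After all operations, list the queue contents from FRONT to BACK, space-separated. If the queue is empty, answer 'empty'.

Answer: 16 42 66 84

Derivation:
enqueue(39): [39]
enqueue(19): [39, 19]
enqueue(16): [39, 19, 16]
dequeue(): [19, 16]
enqueue(42): [19, 16, 42]
enqueue(66): [19, 16, 42, 66]
enqueue(84): [19, 16, 42, 66, 84]
dequeue(): [16, 42, 66, 84]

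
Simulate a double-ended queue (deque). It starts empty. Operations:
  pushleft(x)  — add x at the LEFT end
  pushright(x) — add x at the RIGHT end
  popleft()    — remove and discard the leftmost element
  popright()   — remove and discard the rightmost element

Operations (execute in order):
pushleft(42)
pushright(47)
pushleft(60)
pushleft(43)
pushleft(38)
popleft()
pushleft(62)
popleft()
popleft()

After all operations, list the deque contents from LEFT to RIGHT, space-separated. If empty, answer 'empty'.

pushleft(42): [42]
pushright(47): [42, 47]
pushleft(60): [60, 42, 47]
pushleft(43): [43, 60, 42, 47]
pushleft(38): [38, 43, 60, 42, 47]
popleft(): [43, 60, 42, 47]
pushleft(62): [62, 43, 60, 42, 47]
popleft(): [43, 60, 42, 47]
popleft(): [60, 42, 47]

Answer: 60 42 47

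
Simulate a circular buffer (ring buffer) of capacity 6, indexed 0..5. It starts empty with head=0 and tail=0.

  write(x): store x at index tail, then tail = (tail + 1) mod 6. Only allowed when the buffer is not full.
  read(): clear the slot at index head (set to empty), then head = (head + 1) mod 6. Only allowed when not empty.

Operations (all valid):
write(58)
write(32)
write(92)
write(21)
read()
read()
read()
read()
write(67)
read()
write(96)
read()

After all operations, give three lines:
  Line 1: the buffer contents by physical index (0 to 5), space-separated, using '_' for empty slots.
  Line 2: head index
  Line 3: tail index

write(58): buf=[58 _ _ _ _ _], head=0, tail=1, size=1
write(32): buf=[58 32 _ _ _ _], head=0, tail=2, size=2
write(92): buf=[58 32 92 _ _ _], head=0, tail=3, size=3
write(21): buf=[58 32 92 21 _ _], head=0, tail=4, size=4
read(): buf=[_ 32 92 21 _ _], head=1, tail=4, size=3
read(): buf=[_ _ 92 21 _ _], head=2, tail=4, size=2
read(): buf=[_ _ _ 21 _ _], head=3, tail=4, size=1
read(): buf=[_ _ _ _ _ _], head=4, tail=4, size=0
write(67): buf=[_ _ _ _ 67 _], head=4, tail=5, size=1
read(): buf=[_ _ _ _ _ _], head=5, tail=5, size=0
write(96): buf=[_ _ _ _ _ 96], head=5, tail=0, size=1
read(): buf=[_ _ _ _ _ _], head=0, tail=0, size=0

Answer: _ _ _ _ _ _
0
0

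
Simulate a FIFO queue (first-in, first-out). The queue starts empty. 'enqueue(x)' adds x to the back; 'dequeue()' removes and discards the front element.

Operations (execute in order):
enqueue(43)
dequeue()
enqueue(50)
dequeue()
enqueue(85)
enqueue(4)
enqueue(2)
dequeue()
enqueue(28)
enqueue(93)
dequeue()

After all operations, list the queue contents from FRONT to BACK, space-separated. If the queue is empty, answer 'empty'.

enqueue(43): [43]
dequeue(): []
enqueue(50): [50]
dequeue(): []
enqueue(85): [85]
enqueue(4): [85, 4]
enqueue(2): [85, 4, 2]
dequeue(): [4, 2]
enqueue(28): [4, 2, 28]
enqueue(93): [4, 2, 28, 93]
dequeue(): [2, 28, 93]

Answer: 2 28 93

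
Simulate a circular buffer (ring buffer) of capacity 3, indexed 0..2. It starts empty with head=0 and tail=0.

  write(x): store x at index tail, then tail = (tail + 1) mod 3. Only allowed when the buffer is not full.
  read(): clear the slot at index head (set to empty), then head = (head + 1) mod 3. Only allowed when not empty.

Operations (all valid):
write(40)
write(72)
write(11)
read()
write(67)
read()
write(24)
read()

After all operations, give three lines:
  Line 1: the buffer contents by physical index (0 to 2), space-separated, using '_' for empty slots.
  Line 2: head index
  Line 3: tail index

Answer: 67 24 _
0
2

Derivation:
write(40): buf=[40 _ _], head=0, tail=1, size=1
write(72): buf=[40 72 _], head=0, tail=2, size=2
write(11): buf=[40 72 11], head=0, tail=0, size=3
read(): buf=[_ 72 11], head=1, tail=0, size=2
write(67): buf=[67 72 11], head=1, tail=1, size=3
read(): buf=[67 _ 11], head=2, tail=1, size=2
write(24): buf=[67 24 11], head=2, tail=2, size=3
read(): buf=[67 24 _], head=0, tail=2, size=2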